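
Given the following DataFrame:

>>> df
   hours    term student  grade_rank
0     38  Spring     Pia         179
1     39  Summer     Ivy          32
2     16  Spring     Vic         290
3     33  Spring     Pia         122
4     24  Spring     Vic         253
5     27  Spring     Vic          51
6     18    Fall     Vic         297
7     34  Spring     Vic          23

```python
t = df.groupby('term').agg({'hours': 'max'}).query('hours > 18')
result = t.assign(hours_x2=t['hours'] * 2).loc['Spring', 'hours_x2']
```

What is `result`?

group by term, max of hours:
        hours
term         
Fall       18
Spring     38
Summer     39
filter rows where hours > 18:
        hours
term         
Spring     38
Summer     39
add column hours_x2 = t['hours'] * 2:
        hours  hours_x2
term                   
Spring     38        76
Summer     39        78

76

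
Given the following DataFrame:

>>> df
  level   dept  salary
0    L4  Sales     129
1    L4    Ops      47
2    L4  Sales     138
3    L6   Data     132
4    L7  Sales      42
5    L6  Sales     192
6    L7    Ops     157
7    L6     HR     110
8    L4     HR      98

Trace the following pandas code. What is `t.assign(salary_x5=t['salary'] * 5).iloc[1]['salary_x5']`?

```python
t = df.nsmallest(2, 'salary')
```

take 2 rows with smallest salary:
  level   dept  salary
4    L7  Sales      42
1    L4    Ops      47
add column salary_x5 = t['salary'] * 5:
  level   dept  salary  salary_x5
4    L7  Sales      42        210
1    L4    Ops      47        235

235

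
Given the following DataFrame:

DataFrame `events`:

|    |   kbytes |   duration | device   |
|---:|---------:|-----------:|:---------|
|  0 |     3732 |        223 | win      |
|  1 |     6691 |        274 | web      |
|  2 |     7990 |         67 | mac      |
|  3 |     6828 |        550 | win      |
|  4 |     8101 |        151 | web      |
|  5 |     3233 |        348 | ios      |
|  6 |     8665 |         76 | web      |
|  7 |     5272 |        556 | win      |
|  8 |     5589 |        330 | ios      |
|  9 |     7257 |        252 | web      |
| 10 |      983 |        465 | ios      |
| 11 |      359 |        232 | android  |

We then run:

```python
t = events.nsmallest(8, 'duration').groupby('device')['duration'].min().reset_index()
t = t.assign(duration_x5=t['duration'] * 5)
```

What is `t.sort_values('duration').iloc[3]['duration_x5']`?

take 8 rows with smallest duration:
    kbytes  duration   device
2     7990        67      mac
6     8665        76      web
4     8101       151      web
0     3732       223      win
11     359       232  android
9     7257       252      web
1     6691       274      web
8     5589       330      ios
group by device, min of duration:
device
android    232
ios        330
mac         67
web         76
win        223
Name: duration, dtype: int64
reset_index():
    device  duration
0  android       232
1      ios       330
2      mac        67
3      web        76
4      win       223
add column duration_x5 = t['duration'] * 5:
    device  duration  duration_x5
0  android       232         1160
1      ios       330         1650
2      mac        67          335
3      web        76          380
4      win       223         1115
sort by duration:
    device  duration  duration_x5
2      mac        67          335
3      web        76          380
4      win       223         1115
0  android       232         1160
1      ios       330         1650
Taking the value at position 3, column 'duration_x5' gives 1160.

1160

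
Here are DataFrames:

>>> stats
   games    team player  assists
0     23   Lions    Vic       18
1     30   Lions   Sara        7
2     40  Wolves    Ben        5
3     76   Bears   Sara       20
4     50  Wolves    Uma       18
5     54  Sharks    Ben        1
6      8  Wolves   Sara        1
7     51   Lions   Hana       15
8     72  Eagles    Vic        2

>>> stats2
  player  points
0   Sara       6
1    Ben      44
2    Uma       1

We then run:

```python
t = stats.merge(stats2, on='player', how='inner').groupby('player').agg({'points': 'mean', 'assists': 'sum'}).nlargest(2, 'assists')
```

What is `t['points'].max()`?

6.0

merge on 'player' (how='inner') → 6 rows:
   games    team player  assists  points
0     30   Lions   Sara        7       6
1     40  Wolves    Ben        5      44
2     76   Bears   Sara       20       6
3     50  Wolves    Uma       18       1
4     54  Sharks    Ben        1      44
5      8  Wolves   Sara        1       6
group by player: mean(points), sum(assists):
        points  assists
player                 
Ben       44.0        6
Sara       6.0       28
Uma        1.0       18
take 2 rows with largest assists:
        points  assists
player                 
Sara       6.0       28
Uma        1.0       18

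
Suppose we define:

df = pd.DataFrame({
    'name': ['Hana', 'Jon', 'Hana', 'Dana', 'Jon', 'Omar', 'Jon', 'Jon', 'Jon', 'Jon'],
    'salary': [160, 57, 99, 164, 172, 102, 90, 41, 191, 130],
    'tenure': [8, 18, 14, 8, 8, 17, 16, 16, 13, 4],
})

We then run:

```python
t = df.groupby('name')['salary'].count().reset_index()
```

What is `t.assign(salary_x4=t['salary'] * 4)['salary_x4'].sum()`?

40

group by name, count of salary:
name
Dana    1
Hana    2
Jon     6
Omar    1
Name: salary, dtype: int64
reset_index():
   name  salary
0  Dana       1
1  Hana       2
2   Jon       6
3  Omar       1
add column salary_x4 = t['salary'] * 4:
   name  salary  salary_x4
0  Dana       1          4
1  Hana       2          8
2   Jon       6         24
3  Omar       1          4
Then the sum of column 'salary_x4': 40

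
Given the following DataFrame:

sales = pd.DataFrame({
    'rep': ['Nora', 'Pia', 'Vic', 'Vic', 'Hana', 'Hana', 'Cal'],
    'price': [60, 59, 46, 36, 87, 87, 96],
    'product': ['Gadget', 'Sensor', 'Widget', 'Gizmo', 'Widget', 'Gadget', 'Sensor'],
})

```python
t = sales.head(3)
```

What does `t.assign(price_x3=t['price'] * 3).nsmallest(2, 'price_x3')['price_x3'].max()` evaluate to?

177

take first 3 rows:
    rep  price product
0  Nora     60  Gadget
1   Pia     59  Sensor
2   Vic     46  Widget
add column price_x3 = t['price'] * 3:
    rep  price product  price_x3
0  Nora     60  Gadget       180
1   Pia     59  Sensor       177
2   Vic     46  Widget       138
take 2 rows with smallest price_x3:
   rep  price product  price_x3
2  Vic     46  Widget       138
1  Pia     59  Sensor       177
Finally, max of column 'price_x3' = 177.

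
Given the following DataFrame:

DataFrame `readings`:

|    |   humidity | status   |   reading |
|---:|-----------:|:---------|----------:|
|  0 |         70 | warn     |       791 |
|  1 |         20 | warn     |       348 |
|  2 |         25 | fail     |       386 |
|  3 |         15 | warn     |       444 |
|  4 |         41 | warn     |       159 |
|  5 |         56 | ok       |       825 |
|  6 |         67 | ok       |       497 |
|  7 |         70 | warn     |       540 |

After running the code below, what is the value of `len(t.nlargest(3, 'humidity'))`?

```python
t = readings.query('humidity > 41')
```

filter rows where humidity > 41:
   humidity status  reading
0        70   warn      791
5        56     ok      825
6        67     ok      497
7        70   warn      540
take 3 rows with largest humidity:
   humidity status  reading
0        70   warn      791
7        70   warn      540
6        67     ok      497
The number of rows is 3.

3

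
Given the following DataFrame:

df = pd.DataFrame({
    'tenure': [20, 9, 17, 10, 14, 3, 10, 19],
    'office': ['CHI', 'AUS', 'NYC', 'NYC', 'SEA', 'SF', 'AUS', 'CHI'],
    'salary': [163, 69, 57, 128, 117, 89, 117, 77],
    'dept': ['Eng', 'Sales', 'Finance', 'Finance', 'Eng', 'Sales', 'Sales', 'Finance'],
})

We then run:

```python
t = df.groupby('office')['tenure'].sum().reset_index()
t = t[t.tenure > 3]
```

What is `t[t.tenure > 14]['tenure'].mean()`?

28.3333333333

group by office, sum of tenure:
office
AUS    19
CHI    39
NYC    27
SEA    14
SF      3
Name: tenure, dtype: int64
reset_index():
  office  tenure
0    AUS      19
1    CHI      39
2    NYC      27
3    SEA      14
4     SF       3
filter rows where tenure > 3:
  office  tenure
0    AUS      19
1    CHI      39
2    NYC      27
3    SEA      14
filter rows where tenure > 14:
  office  tenure
0    AUS      19
1    CHI      39
2    NYC      27
Then the mean of column 'tenure': 28.3333333333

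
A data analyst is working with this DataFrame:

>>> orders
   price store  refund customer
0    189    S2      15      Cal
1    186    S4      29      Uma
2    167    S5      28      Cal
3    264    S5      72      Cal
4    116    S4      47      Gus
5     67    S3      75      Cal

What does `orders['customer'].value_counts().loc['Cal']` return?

4

value_counts of customer:
customer
Cal    4
Uma    1
Gus    1
Name: count, dtype: int64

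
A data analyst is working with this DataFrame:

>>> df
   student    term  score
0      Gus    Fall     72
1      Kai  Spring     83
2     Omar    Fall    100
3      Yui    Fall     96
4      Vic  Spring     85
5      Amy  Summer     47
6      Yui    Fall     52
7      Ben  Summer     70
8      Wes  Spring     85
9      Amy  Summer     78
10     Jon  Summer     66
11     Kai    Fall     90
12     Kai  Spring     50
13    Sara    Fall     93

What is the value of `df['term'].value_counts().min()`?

value_counts of term:
term
Fall      6
Spring    4
Summer    4
Name: count, dtype: int64

4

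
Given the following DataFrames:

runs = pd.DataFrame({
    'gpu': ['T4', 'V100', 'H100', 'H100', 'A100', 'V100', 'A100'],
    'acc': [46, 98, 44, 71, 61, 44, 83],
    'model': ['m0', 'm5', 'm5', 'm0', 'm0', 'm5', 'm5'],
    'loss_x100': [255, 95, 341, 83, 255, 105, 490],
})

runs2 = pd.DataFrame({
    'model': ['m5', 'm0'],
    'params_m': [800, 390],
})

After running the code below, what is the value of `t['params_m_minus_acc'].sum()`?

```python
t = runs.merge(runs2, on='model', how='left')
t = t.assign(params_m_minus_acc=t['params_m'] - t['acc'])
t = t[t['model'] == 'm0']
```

merge on 'model' (how='left') → 7 rows:
    gpu  acc model  loss_x100  params_m
0    T4   46    m0        255       390
1  V100   98    m5         95       800
2  H100   44    m5        341       800
3  H100   71    m0         83       390
4  A100   61    m0        255       390
5  V100   44    m5        105       800
6  A100   83    m5        490       800
add column params_m_minus_acc = t['params_m'] - t['acc']:
    gpu  acc model  loss_x100  params_m  params_m_minus_acc
0    T4   46    m0        255       390                 344
1  V100   98    m5         95       800                 702
2  H100   44    m5        341       800                 756
3  H100   71    m0         83       390                 319
4  A100   61    m0        255       390                 329
5  V100   44    m5        105       800                 756
6  A100   83    m5        490       800                 717
filter rows where model == 'm0':
    gpu  acc model  loss_x100  params_m  params_m_minus_acc
0    T4   46    m0        255       390                 344
3  H100   71    m0         83       390                 319
4  A100   61    m0        255       390                 329

992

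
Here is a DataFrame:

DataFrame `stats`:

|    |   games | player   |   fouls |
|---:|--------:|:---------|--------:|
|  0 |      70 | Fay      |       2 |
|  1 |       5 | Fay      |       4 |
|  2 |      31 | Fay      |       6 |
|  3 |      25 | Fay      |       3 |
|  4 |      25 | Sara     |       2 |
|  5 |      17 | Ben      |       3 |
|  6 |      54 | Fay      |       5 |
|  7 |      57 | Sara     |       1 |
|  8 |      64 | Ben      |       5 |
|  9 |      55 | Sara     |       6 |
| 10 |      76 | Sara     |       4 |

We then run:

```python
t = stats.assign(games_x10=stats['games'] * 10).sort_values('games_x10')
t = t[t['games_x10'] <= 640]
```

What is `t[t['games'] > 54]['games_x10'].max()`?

640

add column games_x10 = stats['games'] * 10:
    games player  fouls  games_x10
0      70    Fay      2        700
1       5    Fay      4         50
2      31    Fay      6        310
3      25    Fay      3        250
4      25   Sara      2        250
5      17    Ben      3        170
6      54    Fay      5        540
7      57   Sara      1        570
8      64    Ben      5        640
9      55   Sara      6        550
10     76   Sara      4        760
sort by games_x10:
    games player  fouls  games_x10
1       5    Fay      4         50
5      17    Ben      3        170
3      25    Fay      3        250
4      25   Sara      2        250
2      31    Fay      6        310
6      54    Fay      5        540
9      55   Sara      6        550
7      57   Sara      1        570
8      64    Ben      5        640
0      70    Fay      2        700
10     76   Sara      4        760
filter rows where games_x10 <= 640:
   games player  fouls  games_x10
1      5    Fay      4         50
5     17    Ben      3        170
3     25    Fay      3        250
4     25   Sara      2        250
2     31    Fay      6        310
6     54    Fay      5        540
9     55   Sara      6        550
7     57   Sara      1        570
8     64    Ben      5        640
filter rows where games > 54:
   games player  fouls  games_x10
9     55   Sara      6        550
7     57   Sara      1        570
8     64    Ben      5        640
Then the max of column 'games_x10': 640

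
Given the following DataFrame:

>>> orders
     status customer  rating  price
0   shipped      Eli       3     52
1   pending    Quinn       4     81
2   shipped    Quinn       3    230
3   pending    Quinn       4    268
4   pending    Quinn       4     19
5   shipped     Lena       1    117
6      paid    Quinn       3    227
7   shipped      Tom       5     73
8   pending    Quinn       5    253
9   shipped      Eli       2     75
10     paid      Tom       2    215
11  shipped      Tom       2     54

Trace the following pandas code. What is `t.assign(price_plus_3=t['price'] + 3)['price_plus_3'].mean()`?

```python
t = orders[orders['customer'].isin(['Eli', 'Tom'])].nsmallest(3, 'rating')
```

117.666666667

filter rows where customer in ['Eli', 'Tom']:
     status customer  rating  price
0   shipped      Eli       3     52
7   shipped      Tom       5     73
9   shipped      Eli       2     75
10     paid      Tom       2    215
11  shipped      Tom       2     54
take 3 rows with smallest rating:
     status customer  rating  price
9   shipped      Eli       2     75
10     paid      Tom       2    215
11  shipped      Tom       2     54
add column price_plus_3 = t['price'] + 3:
     status customer  rating  price  price_plus_3
9   shipped      Eli       2     75            78
10     paid      Tom       2    215           218
11  shipped      Tom       2     54            57
Reading off the mean of column 'price_plus_3', we get 117.666666667.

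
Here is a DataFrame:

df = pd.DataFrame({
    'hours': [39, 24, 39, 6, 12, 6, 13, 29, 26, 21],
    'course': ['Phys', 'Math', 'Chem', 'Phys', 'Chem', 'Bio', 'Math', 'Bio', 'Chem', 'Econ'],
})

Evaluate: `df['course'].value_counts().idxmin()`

value_counts of course:
course
Chem    3
Phys    2
Math    2
Bio     2
Econ    1
Name: count, dtype: int64
Then the label with the smallest value: Econ

Econ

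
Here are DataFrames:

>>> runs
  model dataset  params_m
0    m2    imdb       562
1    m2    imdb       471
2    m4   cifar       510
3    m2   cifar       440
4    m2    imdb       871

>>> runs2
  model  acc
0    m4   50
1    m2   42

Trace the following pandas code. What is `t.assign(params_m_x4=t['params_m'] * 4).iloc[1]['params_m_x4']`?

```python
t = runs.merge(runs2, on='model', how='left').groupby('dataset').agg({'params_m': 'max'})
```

merge on 'model' (how='left') → 5 rows:
  model dataset  params_m  acc
0    m2    imdb       562   42
1    m2    imdb       471   42
2    m4   cifar       510   50
3    m2   cifar       440   42
4    m2    imdb       871   42
group by dataset, max of params_m:
         params_m
dataset          
cifar         510
imdb          871
add column params_m_x4 = t['params_m'] * 4:
         params_m  params_m_x4
dataset                       
cifar         510         2040
imdb          871         3484
So iloc[1]['params_m_x4'] = 3484.

3484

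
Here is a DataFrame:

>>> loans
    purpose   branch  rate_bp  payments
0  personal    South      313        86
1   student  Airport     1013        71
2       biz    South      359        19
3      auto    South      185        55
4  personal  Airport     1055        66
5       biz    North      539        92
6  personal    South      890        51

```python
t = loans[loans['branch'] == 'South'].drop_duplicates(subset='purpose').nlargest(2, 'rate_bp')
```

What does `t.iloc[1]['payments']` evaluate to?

filter rows where branch == 'South':
    purpose branch  rate_bp  payments
0  personal  South      313        86
2       biz  South      359        19
3      auto  South      185        55
6  personal  South      890        51
drop duplicate purpose (keep=first):
    purpose branch  rate_bp  payments
0  personal  South      313        86
2       biz  South      359        19
3      auto  South      185        55
take 2 rows with largest rate_bp:
    purpose branch  rate_bp  payments
2       biz  South      359        19
0  personal  South      313        86

86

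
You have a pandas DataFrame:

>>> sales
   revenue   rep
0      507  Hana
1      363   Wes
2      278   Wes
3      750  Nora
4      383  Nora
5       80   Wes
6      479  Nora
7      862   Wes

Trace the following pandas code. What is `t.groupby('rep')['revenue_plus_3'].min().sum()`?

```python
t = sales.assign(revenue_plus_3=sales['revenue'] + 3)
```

add column revenue_plus_3 = sales['revenue'] + 3:
   revenue   rep  revenue_plus_3
0      507  Hana             510
1      363   Wes             366
2      278   Wes             281
3      750  Nora             753
4      383  Nora             386
5       80   Wes              83
6      479  Nora             482
7      862   Wes             865
group by rep, min of revenue_plus_3:
rep
Hana    510
Nora    386
Wes      83
Name: revenue_plus_3, dtype: int64

979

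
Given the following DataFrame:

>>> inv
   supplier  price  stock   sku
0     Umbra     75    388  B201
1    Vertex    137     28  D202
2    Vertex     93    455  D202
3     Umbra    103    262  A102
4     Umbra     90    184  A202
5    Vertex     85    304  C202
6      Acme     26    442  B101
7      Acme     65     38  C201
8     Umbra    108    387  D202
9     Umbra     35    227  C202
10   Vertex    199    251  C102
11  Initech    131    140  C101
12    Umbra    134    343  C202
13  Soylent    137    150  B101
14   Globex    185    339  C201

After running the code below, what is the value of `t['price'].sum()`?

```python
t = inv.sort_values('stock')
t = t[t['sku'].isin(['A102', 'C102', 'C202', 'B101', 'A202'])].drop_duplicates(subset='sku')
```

sort by stock:
   supplier  price  stock   sku
1    Vertex    137     28  D202
7      Acme     65     38  C201
11  Initech    131    140  C101
13  Soylent    137    150  B101
4     Umbra     90    184  A202
9     Umbra     35    227  C202
10   Vertex    199    251  C102
3     Umbra    103    262  A102
5    Vertex     85    304  C202
14   Globex    185    339  C201
12    Umbra    134    343  C202
8     Umbra    108    387  D202
0     Umbra     75    388  B201
6      Acme     26    442  B101
2    Vertex     93    455  D202
filter rows where sku in ['A102', 'C102', 'C202', 'B101', 'A202']:
   supplier  price  stock   sku
13  Soylent    137    150  B101
4     Umbra     90    184  A202
9     Umbra     35    227  C202
10   Vertex    199    251  C102
3     Umbra    103    262  A102
5    Vertex     85    304  C202
12    Umbra    134    343  C202
6      Acme     26    442  B101
drop duplicate sku (keep=first):
   supplier  price  stock   sku
13  Soylent    137    150  B101
4     Umbra     90    184  A202
9     Umbra     35    227  C202
10   Vertex    199    251  C102
3     Umbra    103    262  A102
So sum() = 564.

564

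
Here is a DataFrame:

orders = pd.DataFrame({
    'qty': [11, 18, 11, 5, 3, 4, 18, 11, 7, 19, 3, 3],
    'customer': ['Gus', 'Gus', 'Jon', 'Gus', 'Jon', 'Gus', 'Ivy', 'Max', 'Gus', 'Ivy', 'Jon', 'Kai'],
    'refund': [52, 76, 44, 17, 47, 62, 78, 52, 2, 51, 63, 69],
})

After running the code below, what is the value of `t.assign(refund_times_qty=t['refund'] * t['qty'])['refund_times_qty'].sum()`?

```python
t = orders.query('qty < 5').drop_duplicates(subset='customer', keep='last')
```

644

filter rows where qty < 5:
    qty customer  refund
4     3      Jon      47
5     4      Gus      62
10    3      Jon      63
11    3      Kai      69
drop duplicate customer (keep=last):
    qty customer  refund
5     4      Gus      62
10    3      Jon      63
11    3      Kai      69
add column refund_times_qty = t['refund'] * t['qty']:
    qty customer  refund  refund_times_qty
5     4      Gus      62               248
10    3      Jon      63               189
11    3      Kai      69               207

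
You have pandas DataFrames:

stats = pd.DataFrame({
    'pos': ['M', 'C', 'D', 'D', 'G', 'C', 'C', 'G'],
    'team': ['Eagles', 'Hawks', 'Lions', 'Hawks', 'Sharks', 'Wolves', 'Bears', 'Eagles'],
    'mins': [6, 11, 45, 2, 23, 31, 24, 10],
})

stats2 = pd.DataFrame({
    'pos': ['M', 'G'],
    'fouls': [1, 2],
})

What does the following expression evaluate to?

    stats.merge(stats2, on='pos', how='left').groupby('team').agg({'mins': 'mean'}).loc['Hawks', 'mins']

6.5

merge on 'pos' (how='left') → 8 rows:
  pos    team  mins  fouls
0   M  Eagles     6    1.0
1   C   Hawks    11    NaN
2   D   Lions    45    NaN
3   D   Hawks     2    NaN
4   G  Sharks    23    2.0
5   C  Wolves    31    NaN
6   C   Bears    24    NaN
7   G  Eagles    10    2.0
group by team, mean of mins:
        mins
team        
Bears   24.0
Eagles   8.0
Hawks    6.5
Lions   45.0
Sharks  23.0
Wolves  31.0
Taking the value at row 'Hawks', column 'mins' gives 6.5.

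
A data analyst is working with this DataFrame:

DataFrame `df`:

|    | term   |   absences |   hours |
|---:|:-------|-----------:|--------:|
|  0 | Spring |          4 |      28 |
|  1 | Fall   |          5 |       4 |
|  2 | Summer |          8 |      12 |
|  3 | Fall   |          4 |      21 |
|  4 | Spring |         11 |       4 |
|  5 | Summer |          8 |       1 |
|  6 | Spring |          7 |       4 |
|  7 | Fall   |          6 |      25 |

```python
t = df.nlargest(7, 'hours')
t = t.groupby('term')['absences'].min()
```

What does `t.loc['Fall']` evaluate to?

4

take 7 rows with largest hours:
     term  absences  hours
0  Spring         4     28
7    Fall         6     25
3    Fall         4     21
2  Summer         8     12
1    Fall         5      4
4  Spring        11      4
6  Spring         7      4
group by term, min of absences:
term
Fall      4
Spring    4
Summer    8
Name: absences, dtype: int64
The value at index 'Fall' is 4.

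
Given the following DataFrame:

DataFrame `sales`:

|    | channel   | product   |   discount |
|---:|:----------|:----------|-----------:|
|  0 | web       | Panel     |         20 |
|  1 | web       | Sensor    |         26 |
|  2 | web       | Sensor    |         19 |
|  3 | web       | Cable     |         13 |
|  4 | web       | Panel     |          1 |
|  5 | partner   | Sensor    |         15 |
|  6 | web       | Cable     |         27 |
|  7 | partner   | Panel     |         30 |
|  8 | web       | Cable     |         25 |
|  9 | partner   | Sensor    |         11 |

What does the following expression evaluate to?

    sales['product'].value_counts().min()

3

value_counts of product:
product
Sensor    4
Panel     3
Cable     3
Name: count, dtype: int64
The min of the resulting series is 3.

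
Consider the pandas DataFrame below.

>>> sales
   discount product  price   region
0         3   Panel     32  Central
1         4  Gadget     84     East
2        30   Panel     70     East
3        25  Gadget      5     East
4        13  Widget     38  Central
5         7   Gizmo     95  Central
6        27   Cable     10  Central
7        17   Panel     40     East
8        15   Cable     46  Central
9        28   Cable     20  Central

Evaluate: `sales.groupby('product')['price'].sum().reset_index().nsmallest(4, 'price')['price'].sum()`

298

group by product, sum of price:
product
Cable      76
Gadget     89
Gizmo      95
Panel     142
Widget     38
Name: price, dtype: int64
reset_index():
  product  price
0   Cable     76
1  Gadget     89
2   Gizmo     95
3   Panel    142
4  Widget     38
take 4 rows with smallest price:
  product  price
4  Widget     38
0   Cable     76
1  Gadget     89
2   Gizmo     95
Taking the sum of column 'price' gives 298.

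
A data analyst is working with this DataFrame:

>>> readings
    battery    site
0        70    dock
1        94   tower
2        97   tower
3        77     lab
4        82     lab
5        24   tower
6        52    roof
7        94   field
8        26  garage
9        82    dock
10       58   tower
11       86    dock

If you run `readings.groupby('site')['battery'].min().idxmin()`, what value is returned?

group by site, min of battery:
site
dock      70
field     94
garage    26
lab       77
roof      52
tower     24
Name: battery, dtype: int64
Finally, label with the smallest value = tower.

tower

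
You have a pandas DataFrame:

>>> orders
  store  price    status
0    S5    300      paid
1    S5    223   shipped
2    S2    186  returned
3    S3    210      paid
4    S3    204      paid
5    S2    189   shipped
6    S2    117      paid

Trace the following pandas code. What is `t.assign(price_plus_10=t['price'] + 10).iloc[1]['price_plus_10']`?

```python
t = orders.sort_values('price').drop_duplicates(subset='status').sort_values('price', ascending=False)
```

196

sort by price:
  store  price    status
6    S2    117      paid
2    S2    186  returned
5    S2    189   shipped
4    S3    204      paid
3    S3    210      paid
1    S5    223   shipped
0    S5    300      paid
drop duplicate status (keep=first):
  store  price    status
6    S2    117      paid
2    S2    186  returned
5    S2    189   shipped
sort by price descending:
  store  price    status
5    S2    189   shipped
2    S2    186  returned
6    S2    117      paid
add column price_plus_10 = t['price'] + 10:
  store  price    status  price_plus_10
5    S2    189   shipped            199
2    S2    186  returned            196
6    S2    117      paid            127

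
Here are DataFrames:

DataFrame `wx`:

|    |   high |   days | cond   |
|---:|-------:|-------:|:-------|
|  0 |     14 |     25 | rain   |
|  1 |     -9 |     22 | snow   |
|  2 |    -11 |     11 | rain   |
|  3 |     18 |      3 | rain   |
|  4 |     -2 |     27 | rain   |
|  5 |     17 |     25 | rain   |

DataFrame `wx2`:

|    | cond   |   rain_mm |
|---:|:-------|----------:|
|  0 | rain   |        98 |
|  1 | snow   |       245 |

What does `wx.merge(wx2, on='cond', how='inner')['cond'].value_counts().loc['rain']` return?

5

merge on 'cond' (how='inner') → 6 rows:
   high  days  cond  rain_mm
0    14    25  rain       98
1    -9    22  snow      245
2   -11    11  rain       98
3    18     3  rain       98
4    -2    27  rain       98
5    17    25  rain       98
value_counts of cond:
cond
rain    5
snow    1
Name: count, dtype: int64
Reading off the value at index 'rain', we get 5.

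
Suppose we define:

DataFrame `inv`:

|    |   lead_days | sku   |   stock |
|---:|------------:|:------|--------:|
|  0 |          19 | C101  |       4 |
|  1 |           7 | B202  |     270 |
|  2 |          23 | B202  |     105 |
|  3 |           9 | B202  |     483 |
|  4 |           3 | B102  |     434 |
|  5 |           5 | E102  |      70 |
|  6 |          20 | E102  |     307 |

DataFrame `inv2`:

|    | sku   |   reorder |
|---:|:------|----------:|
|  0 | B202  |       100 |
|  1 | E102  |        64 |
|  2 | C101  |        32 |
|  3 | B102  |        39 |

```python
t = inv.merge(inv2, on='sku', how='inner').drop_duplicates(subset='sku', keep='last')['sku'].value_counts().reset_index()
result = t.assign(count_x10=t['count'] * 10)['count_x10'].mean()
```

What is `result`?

merge on 'sku' (how='inner') → 7 rows:
   lead_days   sku  stock  reorder
0         19  C101      4       32
1          7  B202    270      100
2         23  B202    105      100
3          9  B202    483      100
4          3  B102    434       39
5          5  E102     70       64
6         20  E102    307       64
drop duplicate sku (keep=last):
   lead_days   sku  stock  reorder
0         19  C101      4       32
3          9  B202    483      100
4          3  B102    434       39
6         20  E102    307       64
value_counts of sku:
sku
C101    1
B202    1
B102    1
E102    1
Name: count, dtype: int64
reset_index():
    sku  count
0  C101      1
1  B202      1
2  B102      1
3  E102      1
add column count_x10 = t['count'] * 10:
    sku  count  count_x10
0  C101      1         10
1  B202      1         10
2  B102      1         10
3  E102      1         10
Then the mean of column 'count_x10': 10.0

10.0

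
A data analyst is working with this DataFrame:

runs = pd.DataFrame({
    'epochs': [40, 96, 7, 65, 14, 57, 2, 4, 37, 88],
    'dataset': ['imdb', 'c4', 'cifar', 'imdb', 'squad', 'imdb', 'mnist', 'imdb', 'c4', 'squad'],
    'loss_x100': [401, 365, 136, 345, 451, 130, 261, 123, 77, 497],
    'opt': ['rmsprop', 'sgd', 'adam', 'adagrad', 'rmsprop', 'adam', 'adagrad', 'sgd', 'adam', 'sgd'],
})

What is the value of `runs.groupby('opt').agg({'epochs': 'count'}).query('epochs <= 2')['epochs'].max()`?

2

group by opt, count of epochs:
         epochs
opt            
adagrad       2
adam          3
rmsprop       2
sgd           3
filter rows where epochs <= 2:
         epochs
opt            
adagrad       2
rmsprop       2
Taking the max of column 'epochs' gives 2.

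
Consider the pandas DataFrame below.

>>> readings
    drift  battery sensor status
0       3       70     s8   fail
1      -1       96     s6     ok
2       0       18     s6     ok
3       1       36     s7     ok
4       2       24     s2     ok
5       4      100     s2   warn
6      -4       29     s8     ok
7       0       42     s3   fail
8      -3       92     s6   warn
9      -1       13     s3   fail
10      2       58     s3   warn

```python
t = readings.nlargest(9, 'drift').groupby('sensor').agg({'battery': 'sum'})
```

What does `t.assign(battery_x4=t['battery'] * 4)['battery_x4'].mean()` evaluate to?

365.6

take 9 rows with largest drift:
    drift  battery sensor status
5       4      100     s2   warn
0       3       70     s8   fail
4       2       24     s2     ok
10      2       58     s3   warn
3       1       36     s7     ok
2       0       18     s6     ok
7       0       42     s3   fail
1      -1       96     s6     ok
9      -1       13     s3   fail
group by sensor, sum of battery:
        battery
sensor         
s2          124
s3          113
s6          114
s7           36
s8           70
add column battery_x4 = t['battery'] * 4:
        battery  battery_x4
sensor                     
s2          124         496
s3          113         452
s6          114         456
s7           36         144
s8           70         280
Taking the mean of column 'battery_x4' gives 365.6.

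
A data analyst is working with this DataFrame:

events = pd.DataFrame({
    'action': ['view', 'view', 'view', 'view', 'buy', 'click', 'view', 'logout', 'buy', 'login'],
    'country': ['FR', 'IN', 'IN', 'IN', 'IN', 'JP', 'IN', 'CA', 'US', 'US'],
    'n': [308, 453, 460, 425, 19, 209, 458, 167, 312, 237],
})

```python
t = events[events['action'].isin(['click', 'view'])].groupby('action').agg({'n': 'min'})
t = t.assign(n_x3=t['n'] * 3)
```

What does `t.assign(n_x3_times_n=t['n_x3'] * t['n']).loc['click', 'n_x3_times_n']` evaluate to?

131043

filter rows where action in ['click', 'view']:
  action country    n
0   view      FR  308
1   view      IN  453
2   view      IN  460
3   view      IN  425
5  click      JP  209
6   view      IN  458
group by action, min of n:
          n
action     
click   209
view    308
add column n_x3 = t['n'] * 3:
          n  n_x3
action           
click   209   627
view    308   924
add column n_x3_times_n = t['n_x3'] * t['n']:
          n  n_x3  n_x3_times_n
action                         
click   209   627        131043
view    308   924        284592
Reading off the value at row 'click', column 'n_x3_times_n', we get 131043.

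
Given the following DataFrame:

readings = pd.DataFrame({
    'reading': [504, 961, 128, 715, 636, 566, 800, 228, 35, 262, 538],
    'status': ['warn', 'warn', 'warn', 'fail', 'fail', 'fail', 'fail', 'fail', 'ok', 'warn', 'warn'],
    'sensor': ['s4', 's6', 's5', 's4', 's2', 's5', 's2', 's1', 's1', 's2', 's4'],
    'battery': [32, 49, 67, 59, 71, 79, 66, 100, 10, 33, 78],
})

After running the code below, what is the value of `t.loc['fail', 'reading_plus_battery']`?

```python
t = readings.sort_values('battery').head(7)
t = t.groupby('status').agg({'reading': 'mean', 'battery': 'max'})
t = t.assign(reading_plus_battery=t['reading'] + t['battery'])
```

823.5

sort by battery:
    reading status sensor  battery
8        35     ok     s1       10
0       504   warn     s4       32
9       262   warn     s2       33
1       961   warn     s6       49
3       715   fail     s4       59
6       800   fail     s2       66
2       128   warn     s5       67
4       636   fail     s2       71
10      538   warn     s4       78
5       566   fail     s5       79
7       228   fail     s1      100
take first 7 rows:
   reading status sensor  battery
8       35     ok     s1       10
0      504   warn     s4       32
9      262   warn     s2       33
1      961   warn     s6       49
3      715   fail     s4       59
6      800   fail     s2       66
2      128   warn     s5       67
group by status: mean(reading), max(battery):
        reading  battery
status                  
fail     757.50       66
ok        35.00       10
warn     463.75       67
add column reading_plus_battery = t['reading'] + t['battery']:
        reading  battery  reading_plus_battery
status                                        
fail     757.50       66                823.50
ok        35.00       10                 45.00
warn     463.75       67                530.75
Then the value at row 'fail', column 'reading_plus_battery': 823.5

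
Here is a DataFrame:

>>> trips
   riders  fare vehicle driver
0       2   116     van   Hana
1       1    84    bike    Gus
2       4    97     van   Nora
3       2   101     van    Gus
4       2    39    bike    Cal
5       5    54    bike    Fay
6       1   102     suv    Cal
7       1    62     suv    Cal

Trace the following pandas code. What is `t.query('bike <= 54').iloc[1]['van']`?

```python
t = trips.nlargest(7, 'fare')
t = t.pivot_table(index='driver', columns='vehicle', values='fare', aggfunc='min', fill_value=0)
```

0

take 7 rows with largest fare:
   riders  fare vehicle driver
0       2   116     van   Hana
6       1   102     suv    Cal
3       2   101     van    Gus
2       4    97     van   Nora
1       1    84    bike    Gus
7       1    62     suv    Cal
5       5    54    bike    Fay
pivot: rows=driver, cols=vehicle, min(fare):
vehicle  bike  suv  van
driver                 
Cal         0   62    0
Fay        54    0    0
Gus        84    0  101
Hana        0    0  116
Nora        0    0   97
filter rows where bike <= 54:
vehicle  bike  suv  van
driver                 
Cal         0   62    0
Fay        54    0    0
Hana        0    0  116
Nora        0    0   97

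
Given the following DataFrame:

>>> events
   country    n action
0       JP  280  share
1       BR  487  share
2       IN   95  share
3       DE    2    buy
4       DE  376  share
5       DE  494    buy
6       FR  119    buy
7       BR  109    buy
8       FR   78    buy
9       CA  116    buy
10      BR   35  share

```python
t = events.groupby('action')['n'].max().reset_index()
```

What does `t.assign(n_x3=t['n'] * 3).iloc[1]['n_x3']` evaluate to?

1461

group by action, max of n:
action
buy      494
share    487
Name: n, dtype: int64
reset_index():
  action    n
0    buy  494
1  share  487
add column n_x3 = t['n'] * 3:
  action    n  n_x3
0    buy  494  1482
1  share  487  1461
Taking the value at position 1, column 'n_x3' gives 1461.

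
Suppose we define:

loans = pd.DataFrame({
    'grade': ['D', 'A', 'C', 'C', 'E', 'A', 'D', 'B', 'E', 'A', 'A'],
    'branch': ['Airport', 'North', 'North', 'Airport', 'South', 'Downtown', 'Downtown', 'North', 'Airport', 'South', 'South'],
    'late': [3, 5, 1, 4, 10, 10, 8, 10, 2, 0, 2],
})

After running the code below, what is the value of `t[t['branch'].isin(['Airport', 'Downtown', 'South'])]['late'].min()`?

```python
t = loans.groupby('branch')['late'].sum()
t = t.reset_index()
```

group by branch, sum of late:
branch
Airport      9
Downtown    18
North       16
South       12
Name: late, dtype: int64
reset_index():
     branch  late
0   Airport     9
1  Downtown    18
2     North    16
3     South    12
filter rows where branch in ['Airport', 'Downtown', 'South']:
     branch  late
0   Airport     9
1  Downtown    18
3     South    12
Reading off the min of column 'late', we get 9.

9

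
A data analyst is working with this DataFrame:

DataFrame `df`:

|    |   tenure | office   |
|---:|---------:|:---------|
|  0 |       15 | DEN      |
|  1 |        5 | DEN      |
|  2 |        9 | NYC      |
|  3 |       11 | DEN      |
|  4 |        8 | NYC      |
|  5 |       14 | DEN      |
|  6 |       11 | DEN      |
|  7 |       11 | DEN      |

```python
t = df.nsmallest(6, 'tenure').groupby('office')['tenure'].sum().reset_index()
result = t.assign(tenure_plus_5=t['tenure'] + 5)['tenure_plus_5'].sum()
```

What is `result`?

65

take 6 rows with smallest tenure:
   tenure office
1       5    DEN
4       8    NYC
2       9    NYC
3      11    DEN
6      11    DEN
7      11    DEN
group by office, sum of tenure:
office
DEN    38
NYC    17
Name: tenure, dtype: int64
reset_index():
  office  tenure
0    DEN      38
1    NYC      17
add column tenure_plus_5 = t['tenure'] + 5:
  office  tenure  tenure_plus_5
0    DEN      38             43
1    NYC      17             22
Reading off the sum of column 'tenure_plus_5', we get 65.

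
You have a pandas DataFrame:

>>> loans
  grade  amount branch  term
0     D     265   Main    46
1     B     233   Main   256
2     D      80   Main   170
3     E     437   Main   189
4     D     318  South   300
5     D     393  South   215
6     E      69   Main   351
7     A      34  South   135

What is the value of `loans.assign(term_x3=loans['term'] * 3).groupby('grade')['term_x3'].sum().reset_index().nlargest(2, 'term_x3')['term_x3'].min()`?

1620

add column term_x3 = loans['term'] * 3:
  grade  amount branch  term  term_x3
0     D     265   Main    46      138
1     B     233   Main   256      768
2     D      80   Main   170      510
3     E     437   Main   189      567
4     D     318  South   300      900
5     D     393  South   215      645
6     E      69   Main   351     1053
7     A      34  South   135      405
group by grade, sum of term_x3:
grade
A     405
B     768
D    2193
E    1620
Name: term_x3, dtype: int64
reset_index():
  grade  term_x3
0     A      405
1     B      768
2     D     2193
3     E     1620
take 2 rows with largest term_x3:
  grade  term_x3
2     D     2193
3     E     1620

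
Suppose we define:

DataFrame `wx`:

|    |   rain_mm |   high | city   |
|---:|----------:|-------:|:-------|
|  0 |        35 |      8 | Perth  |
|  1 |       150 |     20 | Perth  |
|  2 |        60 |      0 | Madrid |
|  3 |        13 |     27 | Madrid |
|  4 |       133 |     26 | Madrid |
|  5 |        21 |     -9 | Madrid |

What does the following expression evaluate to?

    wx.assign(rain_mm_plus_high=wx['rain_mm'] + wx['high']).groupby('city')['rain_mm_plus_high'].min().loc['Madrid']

add column rain_mm_plus_high = wx['rain_mm'] + wx['high']:
   rain_mm  high    city  rain_mm_plus_high
0       35     8   Perth                 43
1      150    20   Perth                170
2       60     0  Madrid                 60
3       13    27  Madrid                 40
4      133    26  Madrid                159
5       21    -9  Madrid                 12
group by city, min of rain_mm_plus_high:
city
Madrid    12
Perth     43
Name: rain_mm_plus_high, dtype: int64

12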